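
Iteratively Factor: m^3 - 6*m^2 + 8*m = (m)*(m^2 - 6*m + 8) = m*(m - 4)*(m - 2)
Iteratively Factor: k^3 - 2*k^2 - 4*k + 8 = (k - 2)*(k^2 - 4) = (k - 2)*(k + 2)*(k - 2)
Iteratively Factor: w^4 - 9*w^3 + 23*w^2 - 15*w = (w - 1)*(w^3 - 8*w^2 + 15*w) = w*(w - 1)*(w^2 - 8*w + 15) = w*(w - 5)*(w - 1)*(w - 3)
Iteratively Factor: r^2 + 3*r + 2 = (r + 2)*(r + 1)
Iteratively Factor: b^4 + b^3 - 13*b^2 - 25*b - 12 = (b - 4)*(b^3 + 5*b^2 + 7*b + 3) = (b - 4)*(b + 1)*(b^2 + 4*b + 3) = (b - 4)*(b + 1)*(b + 3)*(b + 1)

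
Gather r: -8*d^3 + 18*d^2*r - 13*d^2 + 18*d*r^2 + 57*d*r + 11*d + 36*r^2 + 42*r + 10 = -8*d^3 - 13*d^2 + 11*d + r^2*(18*d + 36) + r*(18*d^2 + 57*d + 42) + 10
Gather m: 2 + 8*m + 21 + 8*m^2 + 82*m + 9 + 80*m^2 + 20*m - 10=88*m^2 + 110*m + 22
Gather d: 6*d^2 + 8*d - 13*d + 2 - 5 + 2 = 6*d^2 - 5*d - 1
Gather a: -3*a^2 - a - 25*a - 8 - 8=-3*a^2 - 26*a - 16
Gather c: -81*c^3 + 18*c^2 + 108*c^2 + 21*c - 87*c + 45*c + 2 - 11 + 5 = -81*c^3 + 126*c^2 - 21*c - 4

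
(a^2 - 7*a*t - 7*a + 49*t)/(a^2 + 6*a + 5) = (a^2 - 7*a*t - 7*a + 49*t)/(a^2 + 6*a + 5)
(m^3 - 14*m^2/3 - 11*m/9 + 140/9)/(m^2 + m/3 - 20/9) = (3*m^2 - 19*m + 28)/(3*m - 4)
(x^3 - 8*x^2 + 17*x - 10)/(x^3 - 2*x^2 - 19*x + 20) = (x - 2)/(x + 4)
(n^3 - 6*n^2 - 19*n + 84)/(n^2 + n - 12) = n - 7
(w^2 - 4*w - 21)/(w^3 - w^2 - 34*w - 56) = (w + 3)/(w^2 + 6*w + 8)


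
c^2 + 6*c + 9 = (c + 3)^2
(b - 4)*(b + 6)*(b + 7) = b^3 + 9*b^2 - 10*b - 168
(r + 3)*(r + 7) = r^2 + 10*r + 21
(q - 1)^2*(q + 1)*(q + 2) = q^4 + q^3 - 3*q^2 - q + 2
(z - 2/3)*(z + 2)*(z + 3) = z^3 + 13*z^2/3 + 8*z/3 - 4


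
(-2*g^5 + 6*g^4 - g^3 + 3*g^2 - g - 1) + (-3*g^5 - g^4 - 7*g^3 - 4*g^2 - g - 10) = -5*g^5 + 5*g^4 - 8*g^3 - g^2 - 2*g - 11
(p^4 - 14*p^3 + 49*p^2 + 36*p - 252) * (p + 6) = p^5 - 8*p^4 - 35*p^3 + 330*p^2 - 36*p - 1512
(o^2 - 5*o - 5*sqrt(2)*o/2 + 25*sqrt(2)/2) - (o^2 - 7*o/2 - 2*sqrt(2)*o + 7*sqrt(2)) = -3*o/2 - sqrt(2)*o/2 + 11*sqrt(2)/2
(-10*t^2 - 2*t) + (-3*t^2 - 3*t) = -13*t^2 - 5*t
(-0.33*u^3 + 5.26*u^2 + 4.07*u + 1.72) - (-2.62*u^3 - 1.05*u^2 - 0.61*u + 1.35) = 2.29*u^3 + 6.31*u^2 + 4.68*u + 0.37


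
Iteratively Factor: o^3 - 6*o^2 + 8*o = (o - 2)*(o^2 - 4*o) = (o - 4)*(o - 2)*(o)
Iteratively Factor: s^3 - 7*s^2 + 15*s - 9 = (s - 1)*(s^2 - 6*s + 9) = (s - 3)*(s - 1)*(s - 3)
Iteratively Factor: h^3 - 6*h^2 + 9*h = (h - 3)*(h^2 - 3*h) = h*(h - 3)*(h - 3)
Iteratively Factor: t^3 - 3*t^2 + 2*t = (t - 1)*(t^2 - 2*t) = t*(t - 1)*(t - 2)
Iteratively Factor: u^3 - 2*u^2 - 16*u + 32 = (u - 4)*(u^2 + 2*u - 8) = (u - 4)*(u - 2)*(u + 4)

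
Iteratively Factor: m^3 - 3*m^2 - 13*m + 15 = (m - 5)*(m^2 + 2*m - 3) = (m - 5)*(m + 3)*(m - 1)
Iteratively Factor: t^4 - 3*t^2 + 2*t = (t + 2)*(t^3 - 2*t^2 + t) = t*(t + 2)*(t^2 - 2*t + 1) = t*(t - 1)*(t + 2)*(t - 1)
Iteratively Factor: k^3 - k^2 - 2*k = (k + 1)*(k^2 - 2*k) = (k - 2)*(k + 1)*(k)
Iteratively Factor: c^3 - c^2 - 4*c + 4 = (c - 2)*(c^2 + c - 2) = (c - 2)*(c - 1)*(c + 2)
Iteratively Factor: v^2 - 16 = (v + 4)*(v - 4)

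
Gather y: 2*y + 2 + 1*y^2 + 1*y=y^2 + 3*y + 2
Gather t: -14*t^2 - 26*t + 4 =-14*t^2 - 26*t + 4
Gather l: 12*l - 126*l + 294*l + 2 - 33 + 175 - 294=180*l - 150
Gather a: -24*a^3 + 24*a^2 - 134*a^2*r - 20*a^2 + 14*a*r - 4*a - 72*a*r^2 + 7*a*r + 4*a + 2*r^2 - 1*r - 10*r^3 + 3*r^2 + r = -24*a^3 + a^2*(4 - 134*r) + a*(-72*r^2 + 21*r) - 10*r^3 + 5*r^2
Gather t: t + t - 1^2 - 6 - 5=2*t - 12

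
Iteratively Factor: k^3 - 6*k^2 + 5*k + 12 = (k - 3)*(k^2 - 3*k - 4) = (k - 3)*(k + 1)*(k - 4)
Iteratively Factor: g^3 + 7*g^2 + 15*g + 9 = (g + 3)*(g^2 + 4*g + 3) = (g + 3)^2*(g + 1)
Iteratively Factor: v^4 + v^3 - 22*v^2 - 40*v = (v - 5)*(v^3 + 6*v^2 + 8*v) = (v - 5)*(v + 2)*(v^2 + 4*v) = (v - 5)*(v + 2)*(v + 4)*(v)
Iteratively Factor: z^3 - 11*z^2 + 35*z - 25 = (z - 5)*(z^2 - 6*z + 5) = (z - 5)*(z - 1)*(z - 5)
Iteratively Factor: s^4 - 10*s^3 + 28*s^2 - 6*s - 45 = (s - 3)*(s^3 - 7*s^2 + 7*s + 15) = (s - 3)^2*(s^2 - 4*s - 5) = (s - 5)*(s - 3)^2*(s + 1)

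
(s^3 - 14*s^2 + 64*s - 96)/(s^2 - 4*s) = s - 10 + 24/s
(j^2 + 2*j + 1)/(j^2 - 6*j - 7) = (j + 1)/(j - 7)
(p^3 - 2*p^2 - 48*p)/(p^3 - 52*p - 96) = p/(p + 2)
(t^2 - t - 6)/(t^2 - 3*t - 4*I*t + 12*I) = (t + 2)/(t - 4*I)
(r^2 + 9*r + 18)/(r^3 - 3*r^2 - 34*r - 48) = (r + 6)/(r^2 - 6*r - 16)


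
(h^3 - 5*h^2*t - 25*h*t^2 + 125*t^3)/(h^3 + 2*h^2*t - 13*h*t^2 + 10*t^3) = (h^2 - 10*h*t + 25*t^2)/(h^2 - 3*h*t + 2*t^2)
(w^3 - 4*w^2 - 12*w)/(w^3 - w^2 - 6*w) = (w - 6)/(w - 3)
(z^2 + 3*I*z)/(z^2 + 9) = z/(z - 3*I)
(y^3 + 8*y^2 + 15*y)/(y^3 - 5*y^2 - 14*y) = (y^2 + 8*y + 15)/(y^2 - 5*y - 14)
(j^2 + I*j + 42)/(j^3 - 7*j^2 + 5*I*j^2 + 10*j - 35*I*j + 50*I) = (j^2 + I*j + 42)/(j^3 + j^2*(-7 + 5*I) + j*(10 - 35*I) + 50*I)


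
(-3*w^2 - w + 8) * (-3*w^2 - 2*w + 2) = 9*w^4 + 9*w^3 - 28*w^2 - 18*w + 16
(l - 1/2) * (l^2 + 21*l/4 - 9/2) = l^3 + 19*l^2/4 - 57*l/8 + 9/4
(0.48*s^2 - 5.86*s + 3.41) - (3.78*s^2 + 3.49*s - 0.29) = -3.3*s^2 - 9.35*s + 3.7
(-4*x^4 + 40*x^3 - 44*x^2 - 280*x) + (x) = -4*x^4 + 40*x^3 - 44*x^2 - 279*x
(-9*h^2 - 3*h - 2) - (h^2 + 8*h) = -10*h^2 - 11*h - 2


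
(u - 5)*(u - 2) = u^2 - 7*u + 10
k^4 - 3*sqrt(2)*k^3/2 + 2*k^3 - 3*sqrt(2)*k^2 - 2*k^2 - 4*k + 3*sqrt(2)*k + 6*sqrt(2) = (k + 2)*(k - 3*sqrt(2)/2)*(k - sqrt(2))*(k + sqrt(2))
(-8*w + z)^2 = 64*w^2 - 16*w*z + z^2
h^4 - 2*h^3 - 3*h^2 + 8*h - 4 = (h - 2)*(h - 1)^2*(h + 2)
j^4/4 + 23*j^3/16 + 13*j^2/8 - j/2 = j*(j/4 + 1)*(j - 1/4)*(j + 2)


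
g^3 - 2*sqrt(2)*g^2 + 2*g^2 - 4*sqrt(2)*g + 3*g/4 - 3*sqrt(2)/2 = (g + 1/2)*(g + 3/2)*(g - 2*sqrt(2))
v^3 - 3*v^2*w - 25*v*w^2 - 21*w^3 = (v - 7*w)*(v + w)*(v + 3*w)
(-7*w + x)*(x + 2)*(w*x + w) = -7*w^2*x^2 - 21*w^2*x - 14*w^2 + w*x^3 + 3*w*x^2 + 2*w*x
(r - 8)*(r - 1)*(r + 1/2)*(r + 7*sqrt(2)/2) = r^4 - 17*r^3/2 + 7*sqrt(2)*r^3/2 - 119*sqrt(2)*r^2/4 + 7*r^2/2 + 4*r + 49*sqrt(2)*r/4 + 14*sqrt(2)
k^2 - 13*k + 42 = (k - 7)*(k - 6)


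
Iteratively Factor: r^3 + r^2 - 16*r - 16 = (r + 1)*(r^2 - 16) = (r + 1)*(r + 4)*(r - 4)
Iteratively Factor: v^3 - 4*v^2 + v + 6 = (v + 1)*(v^2 - 5*v + 6) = (v - 3)*(v + 1)*(v - 2)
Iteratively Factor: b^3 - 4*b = (b - 2)*(b^2 + 2*b) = (b - 2)*(b + 2)*(b)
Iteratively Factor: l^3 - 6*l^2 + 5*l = (l)*(l^2 - 6*l + 5) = l*(l - 5)*(l - 1)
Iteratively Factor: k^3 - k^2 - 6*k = (k + 2)*(k^2 - 3*k) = k*(k + 2)*(k - 3)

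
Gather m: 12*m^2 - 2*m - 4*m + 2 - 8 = 12*m^2 - 6*m - 6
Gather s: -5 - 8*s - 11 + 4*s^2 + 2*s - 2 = 4*s^2 - 6*s - 18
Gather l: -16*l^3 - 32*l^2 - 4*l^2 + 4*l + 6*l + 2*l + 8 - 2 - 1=-16*l^3 - 36*l^2 + 12*l + 5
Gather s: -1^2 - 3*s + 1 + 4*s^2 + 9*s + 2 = 4*s^2 + 6*s + 2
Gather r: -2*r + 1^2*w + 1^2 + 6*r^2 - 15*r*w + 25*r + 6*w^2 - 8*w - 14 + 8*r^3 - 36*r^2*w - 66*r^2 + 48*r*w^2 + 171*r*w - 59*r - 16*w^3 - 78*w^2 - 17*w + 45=8*r^3 + r^2*(-36*w - 60) + r*(48*w^2 + 156*w - 36) - 16*w^3 - 72*w^2 - 24*w + 32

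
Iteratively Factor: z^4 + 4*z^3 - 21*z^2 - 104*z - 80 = (z + 4)*(z^3 - 21*z - 20) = (z + 4)^2*(z^2 - 4*z - 5) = (z + 1)*(z + 4)^2*(z - 5)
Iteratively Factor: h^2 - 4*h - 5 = (h - 5)*(h + 1)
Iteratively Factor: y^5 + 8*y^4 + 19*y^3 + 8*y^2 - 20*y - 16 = (y + 2)*(y^4 + 6*y^3 + 7*y^2 - 6*y - 8) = (y + 1)*(y + 2)*(y^3 + 5*y^2 + 2*y - 8) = (y - 1)*(y + 1)*(y + 2)*(y^2 + 6*y + 8) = (y - 1)*(y + 1)*(y + 2)*(y + 4)*(y + 2)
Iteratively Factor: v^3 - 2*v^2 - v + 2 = (v - 2)*(v^2 - 1) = (v - 2)*(v + 1)*(v - 1)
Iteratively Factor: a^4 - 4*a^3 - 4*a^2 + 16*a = (a - 4)*(a^3 - 4*a) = (a - 4)*(a - 2)*(a^2 + 2*a) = a*(a - 4)*(a - 2)*(a + 2)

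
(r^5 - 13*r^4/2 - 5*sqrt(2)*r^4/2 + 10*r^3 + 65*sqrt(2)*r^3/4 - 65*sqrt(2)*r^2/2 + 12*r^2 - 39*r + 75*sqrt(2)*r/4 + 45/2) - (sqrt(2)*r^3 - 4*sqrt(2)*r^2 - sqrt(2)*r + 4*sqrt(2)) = r^5 - 13*r^4/2 - 5*sqrt(2)*r^4/2 + 10*r^3 + 61*sqrt(2)*r^3/4 - 57*sqrt(2)*r^2/2 + 12*r^2 - 39*r + 79*sqrt(2)*r/4 - 4*sqrt(2) + 45/2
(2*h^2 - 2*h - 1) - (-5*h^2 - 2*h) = 7*h^2 - 1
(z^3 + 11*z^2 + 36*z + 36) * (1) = z^3 + 11*z^2 + 36*z + 36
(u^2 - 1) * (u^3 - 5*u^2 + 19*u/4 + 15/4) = u^5 - 5*u^4 + 15*u^3/4 + 35*u^2/4 - 19*u/4 - 15/4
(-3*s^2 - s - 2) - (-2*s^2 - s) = -s^2 - 2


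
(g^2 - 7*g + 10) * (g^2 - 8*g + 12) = g^4 - 15*g^3 + 78*g^2 - 164*g + 120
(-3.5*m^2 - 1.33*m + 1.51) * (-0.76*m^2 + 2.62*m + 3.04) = 2.66*m^4 - 8.1592*m^3 - 15.2722*m^2 - 0.0870000000000002*m + 4.5904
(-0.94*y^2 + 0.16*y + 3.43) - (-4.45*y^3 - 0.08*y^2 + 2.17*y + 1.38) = 4.45*y^3 - 0.86*y^2 - 2.01*y + 2.05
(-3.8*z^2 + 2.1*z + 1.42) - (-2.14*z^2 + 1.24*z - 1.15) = -1.66*z^2 + 0.86*z + 2.57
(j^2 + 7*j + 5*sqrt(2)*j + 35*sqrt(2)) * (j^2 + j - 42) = j^4 + 5*sqrt(2)*j^3 + 8*j^3 - 35*j^2 + 40*sqrt(2)*j^2 - 294*j - 175*sqrt(2)*j - 1470*sqrt(2)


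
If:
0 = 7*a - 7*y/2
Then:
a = y/2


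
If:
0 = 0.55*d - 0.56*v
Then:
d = 1.01818181818182*v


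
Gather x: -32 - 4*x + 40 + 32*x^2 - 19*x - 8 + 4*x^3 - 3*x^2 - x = 4*x^3 + 29*x^2 - 24*x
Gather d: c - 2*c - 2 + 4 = 2 - c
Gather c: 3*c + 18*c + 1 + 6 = 21*c + 7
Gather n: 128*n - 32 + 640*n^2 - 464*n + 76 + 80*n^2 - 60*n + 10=720*n^2 - 396*n + 54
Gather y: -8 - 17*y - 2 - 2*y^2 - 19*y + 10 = -2*y^2 - 36*y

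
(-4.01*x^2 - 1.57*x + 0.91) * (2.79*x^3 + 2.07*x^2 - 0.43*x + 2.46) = -11.1879*x^5 - 12.681*x^4 + 1.0133*x^3 - 7.3058*x^2 - 4.2535*x + 2.2386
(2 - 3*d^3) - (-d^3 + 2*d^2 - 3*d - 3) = -2*d^3 - 2*d^2 + 3*d + 5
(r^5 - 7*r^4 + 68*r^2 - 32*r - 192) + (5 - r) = r^5 - 7*r^4 + 68*r^2 - 33*r - 187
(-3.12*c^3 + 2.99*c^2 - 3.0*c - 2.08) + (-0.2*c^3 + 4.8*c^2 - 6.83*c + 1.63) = -3.32*c^3 + 7.79*c^2 - 9.83*c - 0.45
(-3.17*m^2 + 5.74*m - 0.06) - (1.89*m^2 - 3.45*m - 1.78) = -5.06*m^2 + 9.19*m + 1.72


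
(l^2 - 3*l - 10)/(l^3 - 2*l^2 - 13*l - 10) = 1/(l + 1)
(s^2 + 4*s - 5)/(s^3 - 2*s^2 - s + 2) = (s + 5)/(s^2 - s - 2)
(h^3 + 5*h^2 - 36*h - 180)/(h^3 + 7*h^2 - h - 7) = (h^3 + 5*h^2 - 36*h - 180)/(h^3 + 7*h^2 - h - 7)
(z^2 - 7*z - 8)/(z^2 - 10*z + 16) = (z + 1)/(z - 2)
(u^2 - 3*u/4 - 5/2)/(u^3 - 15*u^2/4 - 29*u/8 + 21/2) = 2*(4*u^2 - 3*u - 10)/(8*u^3 - 30*u^2 - 29*u + 84)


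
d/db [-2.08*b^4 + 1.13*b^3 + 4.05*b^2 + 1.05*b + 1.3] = -8.32*b^3 + 3.39*b^2 + 8.1*b + 1.05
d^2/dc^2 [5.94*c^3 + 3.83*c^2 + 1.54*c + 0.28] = 35.64*c + 7.66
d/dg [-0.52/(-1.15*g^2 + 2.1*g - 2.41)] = (1.092 - 1.196*g)/(1.15*g^2 - 2.1*g + 2.41)^2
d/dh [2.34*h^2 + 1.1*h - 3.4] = 4.68*h + 1.1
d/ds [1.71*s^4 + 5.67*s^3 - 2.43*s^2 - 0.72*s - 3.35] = 6.84*s^3 + 17.01*s^2 - 4.86*s - 0.72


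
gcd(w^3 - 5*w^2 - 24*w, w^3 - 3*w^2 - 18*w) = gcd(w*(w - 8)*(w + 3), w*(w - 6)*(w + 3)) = w^2 + 3*w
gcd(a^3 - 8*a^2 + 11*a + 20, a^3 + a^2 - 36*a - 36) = a + 1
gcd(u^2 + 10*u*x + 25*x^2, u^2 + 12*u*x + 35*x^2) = u + 5*x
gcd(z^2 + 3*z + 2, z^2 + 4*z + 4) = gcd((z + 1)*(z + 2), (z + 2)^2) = z + 2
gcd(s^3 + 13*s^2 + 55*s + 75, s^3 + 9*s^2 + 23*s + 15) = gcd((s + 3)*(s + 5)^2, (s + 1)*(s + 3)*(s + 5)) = s^2 + 8*s + 15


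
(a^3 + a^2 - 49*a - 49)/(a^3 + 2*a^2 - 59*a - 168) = (a^2 - 6*a - 7)/(a^2 - 5*a - 24)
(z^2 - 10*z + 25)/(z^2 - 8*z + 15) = (z - 5)/(z - 3)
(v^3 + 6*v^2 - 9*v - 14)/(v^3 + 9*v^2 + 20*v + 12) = (v^2 + 5*v - 14)/(v^2 + 8*v + 12)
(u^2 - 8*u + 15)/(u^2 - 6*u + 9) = (u - 5)/(u - 3)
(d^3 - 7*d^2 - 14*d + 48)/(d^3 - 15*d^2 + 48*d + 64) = (d^2 + d - 6)/(d^2 - 7*d - 8)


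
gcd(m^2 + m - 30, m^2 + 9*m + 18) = m + 6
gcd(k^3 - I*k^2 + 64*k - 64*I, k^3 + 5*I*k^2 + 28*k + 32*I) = k + 8*I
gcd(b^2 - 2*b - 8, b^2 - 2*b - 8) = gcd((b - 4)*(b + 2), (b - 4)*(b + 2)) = b^2 - 2*b - 8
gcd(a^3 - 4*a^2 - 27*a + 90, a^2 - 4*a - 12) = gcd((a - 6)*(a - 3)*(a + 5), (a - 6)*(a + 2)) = a - 6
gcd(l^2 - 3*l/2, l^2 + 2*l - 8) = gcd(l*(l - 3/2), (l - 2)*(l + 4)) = 1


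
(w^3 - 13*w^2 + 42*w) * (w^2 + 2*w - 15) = w^5 - 11*w^4 + w^3 + 279*w^2 - 630*w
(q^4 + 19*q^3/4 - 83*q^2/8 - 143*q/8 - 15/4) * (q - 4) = q^5 + 3*q^4/4 - 235*q^3/8 + 189*q^2/8 + 271*q/4 + 15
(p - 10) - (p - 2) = -8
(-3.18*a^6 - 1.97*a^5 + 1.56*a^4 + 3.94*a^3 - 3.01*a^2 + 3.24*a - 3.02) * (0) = 0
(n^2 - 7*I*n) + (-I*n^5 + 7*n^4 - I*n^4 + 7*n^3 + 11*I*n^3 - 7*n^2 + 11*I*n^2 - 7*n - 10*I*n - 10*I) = -I*n^5 + 7*n^4 - I*n^4 + 7*n^3 + 11*I*n^3 - 6*n^2 + 11*I*n^2 - 7*n - 17*I*n - 10*I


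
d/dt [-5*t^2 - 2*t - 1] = -10*t - 2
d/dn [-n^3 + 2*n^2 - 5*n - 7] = -3*n^2 + 4*n - 5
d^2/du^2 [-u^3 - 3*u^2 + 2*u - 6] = -6*u - 6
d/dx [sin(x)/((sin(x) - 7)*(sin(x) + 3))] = (cos(x)^2 - 22)*cos(x)/((sin(x) - 7)^2*(sin(x) + 3)^2)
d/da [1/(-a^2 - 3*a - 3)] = (2*a + 3)/(a^2 + 3*a + 3)^2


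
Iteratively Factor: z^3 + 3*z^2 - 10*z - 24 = (z + 2)*(z^2 + z - 12) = (z - 3)*(z + 2)*(z + 4)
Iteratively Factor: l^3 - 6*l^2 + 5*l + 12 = (l - 3)*(l^2 - 3*l - 4) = (l - 4)*(l - 3)*(l + 1)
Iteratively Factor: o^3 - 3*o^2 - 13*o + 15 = (o + 3)*(o^2 - 6*o + 5) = (o - 5)*(o + 3)*(o - 1)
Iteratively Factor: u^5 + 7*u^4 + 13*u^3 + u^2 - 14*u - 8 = (u + 1)*(u^4 + 6*u^3 + 7*u^2 - 6*u - 8) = (u - 1)*(u + 1)*(u^3 + 7*u^2 + 14*u + 8) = (u - 1)*(u + 1)*(u + 2)*(u^2 + 5*u + 4) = (u - 1)*(u + 1)*(u + 2)*(u + 4)*(u + 1)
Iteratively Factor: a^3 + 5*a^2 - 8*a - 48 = (a - 3)*(a^2 + 8*a + 16) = (a - 3)*(a + 4)*(a + 4)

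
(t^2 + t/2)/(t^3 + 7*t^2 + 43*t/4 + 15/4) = 2*t/(2*t^2 + 13*t + 15)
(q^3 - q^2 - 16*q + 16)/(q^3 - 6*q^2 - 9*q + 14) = (q^2 - 16)/(q^2 - 5*q - 14)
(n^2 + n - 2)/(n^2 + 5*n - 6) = (n + 2)/(n + 6)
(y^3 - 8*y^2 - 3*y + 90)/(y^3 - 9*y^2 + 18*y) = (y^2 - 2*y - 15)/(y*(y - 3))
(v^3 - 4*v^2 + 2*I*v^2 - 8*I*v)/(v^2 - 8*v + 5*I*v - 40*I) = v*(v^2 + 2*v*(-2 + I) - 8*I)/(v^2 + v*(-8 + 5*I) - 40*I)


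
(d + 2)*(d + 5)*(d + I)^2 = d^4 + 7*d^3 + 2*I*d^3 + 9*d^2 + 14*I*d^2 - 7*d + 20*I*d - 10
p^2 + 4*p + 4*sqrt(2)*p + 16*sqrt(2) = (p + 4)*(p + 4*sqrt(2))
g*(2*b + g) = 2*b*g + g^2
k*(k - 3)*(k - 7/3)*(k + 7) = k^4 + 5*k^3/3 - 91*k^2/3 + 49*k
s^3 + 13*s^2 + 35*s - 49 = (s - 1)*(s + 7)^2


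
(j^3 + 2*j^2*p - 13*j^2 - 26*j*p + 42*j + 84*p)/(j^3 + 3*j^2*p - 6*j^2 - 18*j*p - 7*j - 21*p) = (j^2 + 2*j*p - 6*j - 12*p)/(j^2 + 3*j*p + j + 3*p)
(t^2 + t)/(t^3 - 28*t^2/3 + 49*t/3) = 3*(t + 1)/(3*t^2 - 28*t + 49)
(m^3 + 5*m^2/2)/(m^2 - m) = m*(2*m + 5)/(2*(m - 1))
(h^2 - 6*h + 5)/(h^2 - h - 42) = (-h^2 + 6*h - 5)/(-h^2 + h + 42)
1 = 1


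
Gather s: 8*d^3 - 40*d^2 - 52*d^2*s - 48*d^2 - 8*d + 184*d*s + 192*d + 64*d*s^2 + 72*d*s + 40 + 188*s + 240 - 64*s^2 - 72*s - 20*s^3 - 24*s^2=8*d^3 - 88*d^2 + 184*d - 20*s^3 + s^2*(64*d - 88) + s*(-52*d^2 + 256*d + 116) + 280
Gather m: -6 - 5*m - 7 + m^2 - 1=m^2 - 5*m - 14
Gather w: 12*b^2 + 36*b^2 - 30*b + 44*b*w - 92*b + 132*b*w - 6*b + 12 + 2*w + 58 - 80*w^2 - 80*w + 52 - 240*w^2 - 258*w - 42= 48*b^2 - 128*b - 320*w^2 + w*(176*b - 336) + 80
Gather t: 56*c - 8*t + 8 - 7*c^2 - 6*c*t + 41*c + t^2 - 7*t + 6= -7*c^2 + 97*c + t^2 + t*(-6*c - 15) + 14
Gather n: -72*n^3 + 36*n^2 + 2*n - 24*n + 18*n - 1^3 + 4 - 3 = -72*n^3 + 36*n^2 - 4*n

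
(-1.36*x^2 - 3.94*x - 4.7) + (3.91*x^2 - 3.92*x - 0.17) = 2.55*x^2 - 7.86*x - 4.87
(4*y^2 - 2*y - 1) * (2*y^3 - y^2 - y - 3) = 8*y^5 - 8*y^4 - 4*y^3 - 9*y^2 + 7*y + 3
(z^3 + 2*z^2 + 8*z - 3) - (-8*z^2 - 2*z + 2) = z^3 + 10*z^2 + 10*z - 5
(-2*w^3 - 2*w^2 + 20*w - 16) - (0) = -2*w^3 - 2*w^2 + 20*w - 16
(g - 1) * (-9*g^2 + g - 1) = -9*g^3 + 10*g^2 - 2*g + 1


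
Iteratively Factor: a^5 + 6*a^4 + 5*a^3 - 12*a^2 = (a + 3)*(a^4 + 3*a^3 - 4*a^2) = (a - 1)*(a + 3)*(a^3 + 4*a^2) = a*(a - 1)*(a + 3)*(a^2 + 4*a) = a^2*(a - 1)*(a + 3)*(a + 4)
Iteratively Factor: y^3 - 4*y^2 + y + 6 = (y + 1)*(y^2 - 5*y + 6) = (y - 2)*(y + 1)*(y - 3)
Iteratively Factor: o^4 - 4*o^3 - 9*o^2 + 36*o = (o - 3)*(o^3 - o^2 - 12*o) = (o - 4)*(o - 3)*(o^2 + 3*o) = (o - 4)*(o - 3)*(o + 3)*(o)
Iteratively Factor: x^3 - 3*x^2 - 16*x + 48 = (x - 4)*(x^2 + x - 12) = (x - 4)*(x - 3)*(x + 4)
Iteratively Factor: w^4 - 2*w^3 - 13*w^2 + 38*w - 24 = (w - 2)*(w^3 - 13*w + 12) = (w - 2)*(w + 4)*(w^2 - 4*w + 3) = (w - 2)*(w - 1)*(w + 4)*(w - 3)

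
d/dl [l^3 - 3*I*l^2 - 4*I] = 3*l*(l - 2*I)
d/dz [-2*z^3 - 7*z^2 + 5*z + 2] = -6*z^2 - 14*z + 5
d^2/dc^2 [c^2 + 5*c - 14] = 2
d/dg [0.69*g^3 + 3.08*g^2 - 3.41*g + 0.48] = 2.07*g^2 + 6.16*g - 3.41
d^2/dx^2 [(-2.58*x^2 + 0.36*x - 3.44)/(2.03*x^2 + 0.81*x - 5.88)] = (1.4210854715202e-14*x^4 + 11.451636*x^3 - 269.830848*x^2 - 8.155728*x - 261.611088)/(8.365427*x^6 + 10.013787*x^5 - 68.697027*x^4 - 57.479463*x^3 + 198.984492*x^2 + 84.015792*x - 203.297472)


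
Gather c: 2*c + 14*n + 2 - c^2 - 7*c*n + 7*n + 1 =-c^2 + c*(2 - 7*n) + 21*n + 3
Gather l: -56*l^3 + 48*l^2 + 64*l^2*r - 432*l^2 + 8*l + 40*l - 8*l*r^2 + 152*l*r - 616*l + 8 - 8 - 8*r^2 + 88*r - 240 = -56*l^3 + l^2*(64*r - 384) + l*(-8*r^2 + 152*r - 568) - 8*r^2 + 88*r - 240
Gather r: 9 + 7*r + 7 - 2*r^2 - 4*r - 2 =-2*r^2 + 3*r + 14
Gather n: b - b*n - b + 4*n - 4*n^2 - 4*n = -b*n - 4*n^2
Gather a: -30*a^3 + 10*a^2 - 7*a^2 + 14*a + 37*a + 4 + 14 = -30*a^3 + 3*a^2 + 51*a + 18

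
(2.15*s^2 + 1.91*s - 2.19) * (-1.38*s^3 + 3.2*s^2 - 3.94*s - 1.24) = -2.967*s^5 + 4.2442*s^4 + 0.6632*s^3 - 17.1994*s^2 + 6.2602*s + 2.7156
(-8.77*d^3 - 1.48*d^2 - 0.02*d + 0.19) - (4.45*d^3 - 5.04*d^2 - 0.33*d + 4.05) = -13.22*d^3 + 3.56*d^2 + 0.31*d - 3.86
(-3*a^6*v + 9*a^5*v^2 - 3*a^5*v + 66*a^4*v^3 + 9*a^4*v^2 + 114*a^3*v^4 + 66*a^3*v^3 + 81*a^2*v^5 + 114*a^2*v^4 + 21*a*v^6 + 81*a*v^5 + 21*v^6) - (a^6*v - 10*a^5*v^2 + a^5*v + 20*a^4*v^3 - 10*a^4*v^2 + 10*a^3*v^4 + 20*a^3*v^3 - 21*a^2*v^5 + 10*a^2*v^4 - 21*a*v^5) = -4*a^6*v + 19*a^5*v^2 - 4*a^5*v + 46*a^4*v^3 + 19*a^4*v^2 + 104*a^3*v^4 + 46*a^3*v^3 + 102*a^2*v^5 + 104*a^2*v^4 + 21*a*v^6 + 102*a*v^5 + 21*v^6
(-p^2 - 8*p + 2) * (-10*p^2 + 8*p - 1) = 10*p^4 + 72*p^3 - 83*p^2 + 24*p - 2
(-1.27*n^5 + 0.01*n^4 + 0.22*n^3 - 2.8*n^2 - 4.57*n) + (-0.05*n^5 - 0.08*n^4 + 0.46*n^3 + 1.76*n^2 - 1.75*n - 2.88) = -1.32*n^5 - 0.07*n^4 + 0.68*n^3 - 1.04*n^2 - 6.32*n - 2.88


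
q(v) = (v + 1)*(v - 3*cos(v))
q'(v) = v + (v + 1)*(3*sin(v) + 1) - 3*cos(v)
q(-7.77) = 54.31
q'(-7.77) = 5.45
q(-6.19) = 47.63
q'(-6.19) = -15.82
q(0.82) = -2.23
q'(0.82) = 4.59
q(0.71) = -2.68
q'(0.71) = 3.49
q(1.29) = 1.05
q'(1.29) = 9.35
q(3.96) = 29.81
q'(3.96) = 0.11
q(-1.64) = 0.92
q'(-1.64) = -0.16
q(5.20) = 23.53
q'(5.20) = -6.44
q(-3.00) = 0.06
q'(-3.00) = -1.18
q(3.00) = 23.88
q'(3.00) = 11.66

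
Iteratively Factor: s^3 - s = (s + 1)*(s^2 - s) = (s - 1)*(s + 1)*(s)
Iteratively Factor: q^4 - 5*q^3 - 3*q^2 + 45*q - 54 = (q - 3)*(q^3 - 2*q^2 - 9*q + 18) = (q - 3)*(q + 3)*(q^2 - 5*q + 6) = (q - 3)*(q - 2)*(q + 3)*(q - 3)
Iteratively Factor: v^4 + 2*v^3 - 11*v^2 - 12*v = (v - 3)*(v^3 + 5*v^2 + 4*v) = (v - 3)*(v + 4)*(v^2 + v) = (v - 3)*(v + 1)*(v + 4)*(v)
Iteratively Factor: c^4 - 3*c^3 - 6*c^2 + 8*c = (c - 4)*(c^3 + c^2 - 2*c) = c*(c - 4)*(c^2 + c - 2) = c*(c - 4)*(c - 1)*(c + 2)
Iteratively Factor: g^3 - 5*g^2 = (g - 5)*(g^2) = g*(g - 5)*(g)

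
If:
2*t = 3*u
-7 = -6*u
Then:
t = 7/4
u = 7/6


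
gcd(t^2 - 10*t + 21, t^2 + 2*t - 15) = t - 3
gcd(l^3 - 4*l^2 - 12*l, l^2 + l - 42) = l - 6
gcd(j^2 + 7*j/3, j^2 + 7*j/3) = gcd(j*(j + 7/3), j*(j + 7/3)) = j^2 + 7*j/3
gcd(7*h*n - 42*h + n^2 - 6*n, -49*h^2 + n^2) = 7*h + n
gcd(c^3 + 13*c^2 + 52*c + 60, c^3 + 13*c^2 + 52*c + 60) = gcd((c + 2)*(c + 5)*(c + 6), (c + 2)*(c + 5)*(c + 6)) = c^3 + 13*c^2 + 52*c + 60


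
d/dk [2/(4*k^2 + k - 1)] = 2*(-8*k - 1)/(4*k^2 + k - 1)^2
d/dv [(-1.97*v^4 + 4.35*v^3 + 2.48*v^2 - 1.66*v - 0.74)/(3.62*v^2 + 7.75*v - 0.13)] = (-14.2628*v^5 - 30.0555*v^4 + 68.4494*v^3 + 23.5327*v^2 + 4.7128*v + 5.9508)/(13.1044*v^4 + 56.11*v^3 + 59.1213*v^2 - 2.015*v + 0.0169)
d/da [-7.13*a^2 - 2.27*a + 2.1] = -14.26*a - 2.27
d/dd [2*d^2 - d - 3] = 4*d - 1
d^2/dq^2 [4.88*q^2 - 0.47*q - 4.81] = 9.76000000000000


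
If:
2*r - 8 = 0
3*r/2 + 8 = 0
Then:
No Solution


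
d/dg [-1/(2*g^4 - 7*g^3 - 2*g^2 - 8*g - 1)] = (8*g^3 - 21*g^2 - 4*g - 8)/(-2*g^4 + 7*g^3 + 2*g^2 + 8*g + 1)^2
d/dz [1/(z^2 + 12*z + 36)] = 2*(-z - 6)/(z^2 + 12*z + 36)^2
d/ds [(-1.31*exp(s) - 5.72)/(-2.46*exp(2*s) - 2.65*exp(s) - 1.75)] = (-(1.31*exp(s) + 5.72)*(4.92*exp(s) + 2.65) + 3.2226*exp(2*s) + 3.4715*exp(s) + 2.2925)*exp(s)/(2.46*exp(2*s) + 2.65*exp(s) + 1.75)^2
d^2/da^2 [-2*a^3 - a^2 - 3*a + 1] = -12*a - 2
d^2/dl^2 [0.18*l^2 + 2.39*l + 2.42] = 0.360000000000000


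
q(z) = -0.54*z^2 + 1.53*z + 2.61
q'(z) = 1.53 - 1.08*z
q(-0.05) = 2.53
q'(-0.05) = 1.58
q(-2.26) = -3.61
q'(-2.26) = 3.97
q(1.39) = 3.69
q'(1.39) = 0.03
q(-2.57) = -4.89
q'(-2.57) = 4.31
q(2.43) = 3.14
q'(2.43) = -1.09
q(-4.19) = -13.28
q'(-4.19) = 6.06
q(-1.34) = -0.41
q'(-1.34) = 2.98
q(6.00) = -7.65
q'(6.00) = -4.95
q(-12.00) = -93.51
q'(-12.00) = 14.49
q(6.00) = -7.65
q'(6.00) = -4.95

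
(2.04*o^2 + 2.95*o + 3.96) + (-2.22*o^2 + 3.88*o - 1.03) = -0.18*o^2 + 6.83*o + 2.93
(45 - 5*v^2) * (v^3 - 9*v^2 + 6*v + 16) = -5*v^5 + 45*v^4 + 15*v^3 - 485*v^2 + 270*v + 720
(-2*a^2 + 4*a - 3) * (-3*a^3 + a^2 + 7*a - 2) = 6*a^5 - 14*a^4 - a^3 + 29*a^2 - 29*a + 6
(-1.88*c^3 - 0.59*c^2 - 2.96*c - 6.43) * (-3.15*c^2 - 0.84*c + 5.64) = 5.922*c^5 + 3.4377*c^4 - 0.7836*c^3 + 19.4133*c^2 - 11.2932*c - 36.2652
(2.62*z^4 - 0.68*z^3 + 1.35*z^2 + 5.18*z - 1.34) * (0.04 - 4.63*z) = -12.1306*z^5 + 3.2532*z^4 - 6.2777*z^3 - 23.9294*z^2 + 6.4114*z - 0.0536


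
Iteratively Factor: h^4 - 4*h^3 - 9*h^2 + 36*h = (h)*(h^3 - 4*h^2 - 9*h + 36) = h*(h - 3)*(h^2 - h - 12) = h*(h - 4)*(h - 3)*(h + 3)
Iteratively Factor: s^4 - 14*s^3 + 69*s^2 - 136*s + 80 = (s - 4)*(s^3 - 10*s^2 + 29*s - 20) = (s - 4)^2*(s^2 - 6*s + 5) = (s - 5)*(s - 4)^2*(s - 1)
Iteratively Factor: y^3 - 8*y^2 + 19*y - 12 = (y - 1)*(y^2 - 7*y + 12) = (y - 3)*(y - 1)*(y - 4)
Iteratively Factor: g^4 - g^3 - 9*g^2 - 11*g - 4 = (g + 1)*(g^3 - 2*g^2 - 7*g - 4) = (g + 1)^2*(g^2 - 3*g - 4) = (g + 1)^3*(g - 4)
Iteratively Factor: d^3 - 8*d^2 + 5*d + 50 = (d + 2)*(d^2 - 10*d + 25) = (d - 5)*(d + 2)*(d - 5)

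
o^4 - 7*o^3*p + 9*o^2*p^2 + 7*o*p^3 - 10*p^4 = (o - 5*p)*(o - 2*p)*(o - p)*(o + p)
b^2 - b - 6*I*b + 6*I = (b - 1)*(b - 6*I)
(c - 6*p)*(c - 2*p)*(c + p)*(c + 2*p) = c^4 - 5*c^3*p - 10*c^2*p^2 + 20*c*p^3 + 24*p^4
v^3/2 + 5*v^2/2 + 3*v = v*(v/2 + 1)*(v + 3)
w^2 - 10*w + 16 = (w - 8)*(w - 2)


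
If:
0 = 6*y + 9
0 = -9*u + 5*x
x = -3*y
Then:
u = 5/2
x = 9/2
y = -3/2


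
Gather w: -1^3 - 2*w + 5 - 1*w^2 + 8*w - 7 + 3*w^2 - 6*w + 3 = 2*w^2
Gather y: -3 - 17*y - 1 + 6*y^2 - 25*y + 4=6*y^2 - 42*y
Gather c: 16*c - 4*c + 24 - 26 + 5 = 12*c + 3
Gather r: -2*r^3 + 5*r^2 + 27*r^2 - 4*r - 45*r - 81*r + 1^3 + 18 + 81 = -2*r^3 + 32*r^2 - 130*r + 100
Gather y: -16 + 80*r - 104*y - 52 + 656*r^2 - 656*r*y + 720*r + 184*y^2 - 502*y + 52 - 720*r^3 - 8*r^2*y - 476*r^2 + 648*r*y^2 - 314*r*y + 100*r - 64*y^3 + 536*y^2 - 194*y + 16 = -720*r^3 + 180*r^2 + 900*r - 64*y^3 + y^2*(648*r + 720) + y*(-8*r^2 - 970*r - 800)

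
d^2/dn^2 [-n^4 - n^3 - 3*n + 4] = 6*n*(-2*n - 1)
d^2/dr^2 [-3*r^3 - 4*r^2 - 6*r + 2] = -18*r - 8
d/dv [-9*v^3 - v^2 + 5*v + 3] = -27*v^2 - 2*v + 5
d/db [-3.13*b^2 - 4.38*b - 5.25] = -6.26*b - 4.38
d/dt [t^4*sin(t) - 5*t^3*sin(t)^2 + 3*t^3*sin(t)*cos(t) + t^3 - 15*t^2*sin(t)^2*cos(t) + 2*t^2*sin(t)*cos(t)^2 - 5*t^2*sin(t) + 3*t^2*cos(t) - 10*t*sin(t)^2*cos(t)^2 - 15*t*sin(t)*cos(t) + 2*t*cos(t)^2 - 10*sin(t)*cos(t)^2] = t^4*cos(t) + 4*t^3*sin(t) - 5*t^3*sin(2*t) + 3*t^3*cos(2*t) + 3*t^2*sin(t)/4 + 9*t^2*sin(2*t)/2 - 45*t^2*sin(3*t)/4 - 9*t^2*cos(t)/2 + 15*t^2*cos(2*t)/2 + 3*t^2*cos(3*t)/2 - 9*t^2/2 - 3*t*sin(t) - 2*t*sin(2*t) + t*sin(3*t) - 5*t*sin(4*t) - 15*t*cos(t)/2 - 15*t*cos(2*t) + 15*t*cos(3*t)/2 + 6*sqrt(2)*t*cos(t + pi/4) - 15*sin(2*t)/2 - 5*cos(t)/2 + 5*cos(2*t)^2/2 + cos(2*t) - 15*cos(3*t)/2 - 3/2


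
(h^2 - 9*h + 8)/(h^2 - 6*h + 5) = (h - 8)/(h - 5)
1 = 1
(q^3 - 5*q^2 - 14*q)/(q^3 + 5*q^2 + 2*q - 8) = q*(q - 7)/(q^2 + 3*q - 4)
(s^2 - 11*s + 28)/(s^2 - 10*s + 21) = (s - 4)/(s - 3)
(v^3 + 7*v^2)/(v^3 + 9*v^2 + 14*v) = v/(v + 2)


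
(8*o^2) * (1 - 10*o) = -80*o^3 + 8*o^2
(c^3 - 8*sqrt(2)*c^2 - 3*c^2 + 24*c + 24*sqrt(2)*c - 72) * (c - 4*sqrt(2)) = c^4 - 12*sqrt(2)*c^3 - 3*c^3 + 36*sqrt(2)*c^2 + 88*c^2 - 264*c - 96*sqrt(2)*c + 288*sqrt(2)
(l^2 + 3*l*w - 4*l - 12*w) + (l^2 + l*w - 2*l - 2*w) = 2*l^2 + 4*l*w - 6*l - 14*w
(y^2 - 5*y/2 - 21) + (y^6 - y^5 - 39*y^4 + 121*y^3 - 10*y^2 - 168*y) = y^6 - y^5 - 39*y^4 + 121*y^3 - 9*y^2 - 341*y/2 - 21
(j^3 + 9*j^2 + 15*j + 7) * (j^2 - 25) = j^5 + 9*j^4 - 10*j^3 - 218*j^2 - 375*j - 175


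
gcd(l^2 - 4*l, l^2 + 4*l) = l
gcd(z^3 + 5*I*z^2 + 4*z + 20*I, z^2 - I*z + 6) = z + 2*I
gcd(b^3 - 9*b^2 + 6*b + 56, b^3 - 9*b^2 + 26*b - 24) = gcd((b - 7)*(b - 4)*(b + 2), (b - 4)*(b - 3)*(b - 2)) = b - 4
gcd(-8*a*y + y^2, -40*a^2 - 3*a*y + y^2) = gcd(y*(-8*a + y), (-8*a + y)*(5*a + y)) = -8*a + y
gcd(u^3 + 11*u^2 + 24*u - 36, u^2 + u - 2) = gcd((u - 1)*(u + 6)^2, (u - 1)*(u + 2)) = u - 1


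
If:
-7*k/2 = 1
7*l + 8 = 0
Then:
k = -2/7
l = -8/7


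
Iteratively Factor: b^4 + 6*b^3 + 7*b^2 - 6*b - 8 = (b + 2)*(b^3 + 4*b^2 - b - 4) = (b + 2)*(b + 4)*(b^2 - 1) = (b - 1)*(b + 2)*(b + 4)*(b + 1)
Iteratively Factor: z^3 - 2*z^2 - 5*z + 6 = (z + 2)*(z^2 - 4*z + 3) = (z - 3)*(z + 2)*(z - 1)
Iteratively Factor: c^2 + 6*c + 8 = (c + 4)*(c + 2)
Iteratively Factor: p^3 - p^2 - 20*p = (p)*(p^2 - p - 20) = p*(p + 4)*(p - 5)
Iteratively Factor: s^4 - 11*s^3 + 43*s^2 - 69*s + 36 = (s - 3)*(s^3 - 8*s^2 + 19*s - 12) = (s - 3)^2*(s^2 - 5*s + 4) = (s - 4)*(s - 3)^2*(s - 1)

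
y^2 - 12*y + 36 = (y - 6)^2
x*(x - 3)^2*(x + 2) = x^4 - 4*x^3 - 3*x^2 + 18*x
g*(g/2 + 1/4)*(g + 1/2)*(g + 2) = g^4/2 + 3*g^3/2 + 9*g^2/8 + g/4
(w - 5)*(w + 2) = w^2 - 3*w - 10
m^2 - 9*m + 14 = (m - 7)*(m - 2)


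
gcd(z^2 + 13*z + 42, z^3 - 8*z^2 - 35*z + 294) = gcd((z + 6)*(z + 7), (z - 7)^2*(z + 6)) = z + 6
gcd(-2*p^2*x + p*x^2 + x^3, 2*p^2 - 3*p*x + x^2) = -p + x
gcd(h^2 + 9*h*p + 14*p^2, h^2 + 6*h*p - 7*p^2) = h + 7*p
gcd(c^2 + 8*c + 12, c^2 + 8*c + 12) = c^2 + 8*c + 12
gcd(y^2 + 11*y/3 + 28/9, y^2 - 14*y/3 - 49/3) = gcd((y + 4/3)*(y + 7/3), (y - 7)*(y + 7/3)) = y + 7/3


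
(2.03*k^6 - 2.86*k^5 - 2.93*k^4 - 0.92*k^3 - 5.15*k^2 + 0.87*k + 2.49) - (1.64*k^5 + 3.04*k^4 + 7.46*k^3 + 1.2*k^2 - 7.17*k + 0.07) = 2.03*k^6 - 4.5*k^5 - 5.97*k^4 - 8.38*k^3 - 6.35*k^2 + 8.04*k + 2.42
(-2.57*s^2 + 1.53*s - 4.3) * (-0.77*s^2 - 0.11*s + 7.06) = 1.9789*s^4 - 0.8954*s^3 - 15.0015*s^2 + 11.2748*s - 30.358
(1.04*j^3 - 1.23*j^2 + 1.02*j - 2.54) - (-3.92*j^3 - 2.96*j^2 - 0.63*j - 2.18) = 4.96*j^3 + 1.73*j^2 + 1.65*j - 0.36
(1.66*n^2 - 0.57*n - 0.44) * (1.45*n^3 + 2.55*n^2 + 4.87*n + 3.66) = 2.407*n^5 + 3.4065*n^4 + 5.9927*n^3 + 2.1777*n^2 - 4.229*n - 1.6104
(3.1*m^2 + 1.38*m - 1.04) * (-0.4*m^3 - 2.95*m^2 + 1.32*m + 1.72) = -1.24*m^5 - 9.697*m^4 + 0.437000000000001*m^3 + 10.2216*m^2 + 1.0008*m - 1.7888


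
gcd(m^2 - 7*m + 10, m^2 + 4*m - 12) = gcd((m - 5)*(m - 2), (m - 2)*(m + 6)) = m - 2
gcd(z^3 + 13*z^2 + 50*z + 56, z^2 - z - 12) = 1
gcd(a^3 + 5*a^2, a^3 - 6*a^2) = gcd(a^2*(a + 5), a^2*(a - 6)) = a^2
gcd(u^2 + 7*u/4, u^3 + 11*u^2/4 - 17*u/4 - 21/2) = u + 7/4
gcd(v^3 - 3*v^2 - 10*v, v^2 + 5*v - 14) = 1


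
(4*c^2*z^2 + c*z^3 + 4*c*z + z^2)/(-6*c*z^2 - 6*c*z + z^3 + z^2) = (4*c^2*z + c*z^2 + 4*c + z)/(-6*c*z - 6*c + z^2 + z)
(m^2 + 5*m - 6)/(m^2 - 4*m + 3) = (m + 6)/(m - 3)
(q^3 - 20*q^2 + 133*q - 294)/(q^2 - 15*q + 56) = (q^2 - 13*q + 42)/(q - 8)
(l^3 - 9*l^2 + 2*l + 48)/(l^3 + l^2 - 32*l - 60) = (l^2 - 11*l + 24)/(l^2 - l - 30)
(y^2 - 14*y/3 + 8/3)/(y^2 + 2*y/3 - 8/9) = 3*(y - 4)/(3*y + 4)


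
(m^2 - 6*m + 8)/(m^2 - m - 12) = (m - 2)/(m + 3)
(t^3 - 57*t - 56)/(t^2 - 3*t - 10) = (-t^3 + 57*t + 56)/(-t^2 + 3*t + 10)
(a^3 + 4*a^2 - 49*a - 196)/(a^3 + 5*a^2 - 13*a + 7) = (a^2 - 3*a - 28)/(a^2 - 2*a + 1)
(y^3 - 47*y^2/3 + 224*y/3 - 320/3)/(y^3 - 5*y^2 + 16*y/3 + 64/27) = 9*(y^2 - 13*y + 40)/(9*y^2 - 21*y - 8)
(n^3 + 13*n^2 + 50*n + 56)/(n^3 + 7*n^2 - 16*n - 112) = (n + 2)/(n - 4)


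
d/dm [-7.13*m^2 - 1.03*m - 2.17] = -14.26*m - 1.03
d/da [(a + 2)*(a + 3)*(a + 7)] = 3*a^2 + 24*a + 41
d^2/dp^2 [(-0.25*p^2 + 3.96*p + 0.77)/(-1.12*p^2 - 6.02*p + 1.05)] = (-13.306048*p^3 - 4.031328*p^2 - 59.0916480000001*p - 107.132326)/(1.404928*p^6 + 22.654464*p^5 + 117.816384*p^4 + 175.690088*p^3 - 110.45286*p^2 + 19.91115*p - 1.157625)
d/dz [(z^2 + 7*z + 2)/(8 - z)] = (-z^2 + 16*z + 58)/(z^2 - 16*z + 64)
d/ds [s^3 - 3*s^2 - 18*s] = 3*s^2 - 6*s - 18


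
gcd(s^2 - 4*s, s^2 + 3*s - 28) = s - 4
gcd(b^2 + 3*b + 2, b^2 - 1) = b + 1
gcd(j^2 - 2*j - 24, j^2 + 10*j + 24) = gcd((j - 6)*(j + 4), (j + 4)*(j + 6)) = j + 4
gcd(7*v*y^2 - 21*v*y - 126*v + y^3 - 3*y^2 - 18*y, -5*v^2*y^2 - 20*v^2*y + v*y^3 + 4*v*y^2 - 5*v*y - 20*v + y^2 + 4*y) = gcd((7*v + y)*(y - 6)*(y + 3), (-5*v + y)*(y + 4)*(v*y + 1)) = 1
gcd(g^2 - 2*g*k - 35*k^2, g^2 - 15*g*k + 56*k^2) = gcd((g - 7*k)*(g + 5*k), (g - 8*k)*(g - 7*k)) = g - 7*k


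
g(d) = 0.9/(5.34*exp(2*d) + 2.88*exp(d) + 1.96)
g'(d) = 0.9*(-10.68*exp(2*d) - 2.88*exp(d))/(5.34*exp(2*d) + 2.88*exp(d) + 1.96)^2 = (-9.612*exp(d) - 2.592)*exp(d)/(5.34*exp(2*d) + 2.88*exp(d) + 1.96)^2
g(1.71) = 0.00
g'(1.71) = -0.01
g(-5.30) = 0.46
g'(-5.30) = -0.00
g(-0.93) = 0.23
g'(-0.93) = -0.16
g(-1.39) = 0.30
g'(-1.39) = -0.14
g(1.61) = 0.01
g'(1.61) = -0.01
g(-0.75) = 0.20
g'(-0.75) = -0.17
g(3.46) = 0.00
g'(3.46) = -0.00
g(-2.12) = 0.38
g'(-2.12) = -0.08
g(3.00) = 0.00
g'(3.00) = 0.00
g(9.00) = 0.00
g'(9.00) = 0.00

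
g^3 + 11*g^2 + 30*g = g*(g + 5)*(g + 6)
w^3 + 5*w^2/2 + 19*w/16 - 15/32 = (w - 1/4)*(w + 5/4)*(w + 3/2)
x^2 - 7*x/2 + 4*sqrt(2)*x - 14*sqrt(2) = (x - 7/2)*(x + 4*sqrt(2))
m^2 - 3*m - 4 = (m - 4)*(m + 1)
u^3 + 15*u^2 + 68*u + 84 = (u + 2)*(u + 6)*(u + 7)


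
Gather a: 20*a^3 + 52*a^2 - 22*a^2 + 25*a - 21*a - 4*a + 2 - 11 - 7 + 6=20*a^3 + 30*a^2 - 10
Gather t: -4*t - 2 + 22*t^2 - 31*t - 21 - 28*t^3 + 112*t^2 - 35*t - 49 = -28*t^3 + 134*t^2 - 70*t - 72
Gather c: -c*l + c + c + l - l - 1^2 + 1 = c*(2 - l)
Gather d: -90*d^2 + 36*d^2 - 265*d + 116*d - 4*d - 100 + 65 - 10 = -54*d^2 - 153*d - 45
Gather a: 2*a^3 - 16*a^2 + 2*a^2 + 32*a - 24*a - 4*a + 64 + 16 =2*a^3 - 14*a^2 + 4*a + 80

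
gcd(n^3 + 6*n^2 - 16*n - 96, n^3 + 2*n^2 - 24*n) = n^2 + 2*n - 24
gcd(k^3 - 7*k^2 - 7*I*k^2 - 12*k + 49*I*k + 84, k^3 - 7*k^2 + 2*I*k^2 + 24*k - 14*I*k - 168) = k^2 + k*(-7 - 4*I) + 28*I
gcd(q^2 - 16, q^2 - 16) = q^2 - 16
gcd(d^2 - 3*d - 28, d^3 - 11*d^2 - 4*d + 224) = d^2 - 3*d - 28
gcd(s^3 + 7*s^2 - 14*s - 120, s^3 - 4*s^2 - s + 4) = s - 4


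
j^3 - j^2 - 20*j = j*(j - 5)*(j + 4)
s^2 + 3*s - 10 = (s - 2)*(s + 5)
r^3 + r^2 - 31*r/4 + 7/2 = (r - 2)*(r - 1/2)*(r + 7/2)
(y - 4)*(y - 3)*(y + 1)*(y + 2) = y^4 - 4*y^3 - 7*y^2 + 22*y + 24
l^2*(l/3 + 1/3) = l^3/3 + l^2/3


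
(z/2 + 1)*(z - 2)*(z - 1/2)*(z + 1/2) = z^4/2 - 17*z^2/8 + 1/2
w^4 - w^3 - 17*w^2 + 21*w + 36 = (w - 3)^2*(w + 1)*(w + 4)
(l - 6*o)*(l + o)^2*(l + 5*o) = l^4 + l^3*o - 31*l^2*o^2 - 61*l*o^3 - 30*o^4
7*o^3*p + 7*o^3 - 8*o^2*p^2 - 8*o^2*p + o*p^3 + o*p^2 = (-7*o + p)*(-o + p)*(o*p + o)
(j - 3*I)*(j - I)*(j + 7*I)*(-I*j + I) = -I*j^4 + 3*j^3 + I*j^3 - 3*j^2 - 25*I*j^2 - 21*j + 25*I*j + 21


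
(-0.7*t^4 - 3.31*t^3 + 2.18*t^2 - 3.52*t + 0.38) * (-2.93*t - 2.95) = 2.051*t^5 + 11.7633*t^4 + 3.3771*t^3 + 3.8826*t^2 + 9.2706*t - 1.121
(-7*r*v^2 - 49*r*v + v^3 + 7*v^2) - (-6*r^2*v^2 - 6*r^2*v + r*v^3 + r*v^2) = 6*r^2*v^2 + 6*r^2*v - r*v^3 - 8*r*v^2 - 49*r*v + v^3 + 7*v^2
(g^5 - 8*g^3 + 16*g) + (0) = g^5 - 8*g^3 + 16*g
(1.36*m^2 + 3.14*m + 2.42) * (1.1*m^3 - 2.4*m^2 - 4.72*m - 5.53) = 1.496*m^5 + 0.19*m^4 - 11.2932*m^3 - 28.1496*m^2 - 28.7866*m - 13.3826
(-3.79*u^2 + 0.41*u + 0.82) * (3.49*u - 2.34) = -13.2271*u^3 + 10.2995*u^2 + 1.9024*u - 1.9188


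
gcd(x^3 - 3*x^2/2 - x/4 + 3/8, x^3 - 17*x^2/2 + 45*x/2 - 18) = x - 3/2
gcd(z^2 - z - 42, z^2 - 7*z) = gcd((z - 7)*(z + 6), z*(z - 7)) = z - 7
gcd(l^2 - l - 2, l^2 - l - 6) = 1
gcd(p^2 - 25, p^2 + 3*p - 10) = p + 5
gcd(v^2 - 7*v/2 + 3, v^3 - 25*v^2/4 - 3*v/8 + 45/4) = v - 3/2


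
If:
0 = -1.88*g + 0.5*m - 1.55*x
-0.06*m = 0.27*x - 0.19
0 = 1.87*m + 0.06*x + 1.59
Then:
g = -0.98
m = -0.88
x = 0.90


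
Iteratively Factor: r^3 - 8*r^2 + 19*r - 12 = (r - 3)*(r^2 - 5*r + 4) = (r - 4)*(r - 3)*(r - 1)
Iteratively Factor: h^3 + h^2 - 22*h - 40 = (h - 5)*(h^2 + 6*h + 8) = (h - 5)*(h + 4)*(h + 2)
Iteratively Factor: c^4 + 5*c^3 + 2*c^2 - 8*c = (c - 1)*(c^3 + 6*c^2 + 8*c) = (c - 1)*(c + 4)*(c^2 + 2*c) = (c - 1)*(c + 2)*(c + 4)*(c)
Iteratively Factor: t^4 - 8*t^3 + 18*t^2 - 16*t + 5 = (t - 1)*(t^3 - 7*t^2 + 11*t - 5) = (t - 5)*(t - 1)*(t^2 - 2*t + 1) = (t - 5)*(t - 1)^2*(t - 1)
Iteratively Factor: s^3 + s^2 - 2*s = (s)*(s^2 + s - 2) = s*(s + 2)*(s - 1)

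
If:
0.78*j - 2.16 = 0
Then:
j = 2.77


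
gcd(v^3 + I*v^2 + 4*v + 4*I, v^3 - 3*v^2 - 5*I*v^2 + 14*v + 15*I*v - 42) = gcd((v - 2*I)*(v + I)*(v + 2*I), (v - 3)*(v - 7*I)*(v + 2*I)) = v + 2*I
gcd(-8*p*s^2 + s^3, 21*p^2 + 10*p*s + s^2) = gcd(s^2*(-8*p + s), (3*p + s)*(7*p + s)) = 1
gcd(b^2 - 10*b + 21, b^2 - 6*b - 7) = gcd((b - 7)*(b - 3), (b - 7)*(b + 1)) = b - 7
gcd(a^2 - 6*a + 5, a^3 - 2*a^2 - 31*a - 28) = 1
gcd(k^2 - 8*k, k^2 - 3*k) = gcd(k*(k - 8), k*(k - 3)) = k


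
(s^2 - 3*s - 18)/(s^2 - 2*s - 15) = (s - 6)/(s - 5)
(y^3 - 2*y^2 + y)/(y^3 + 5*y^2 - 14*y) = (y^2 - 2*y + 1)/(y^2 + 5*y - 14)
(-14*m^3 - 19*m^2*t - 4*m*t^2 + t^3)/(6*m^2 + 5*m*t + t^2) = (-7*m^2 - 6*m*t + t^2)/(3*m + t)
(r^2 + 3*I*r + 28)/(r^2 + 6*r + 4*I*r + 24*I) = (r^2 + 3*I*r + 28)/(r^2 + r*(6 + 4*I) + 24*I)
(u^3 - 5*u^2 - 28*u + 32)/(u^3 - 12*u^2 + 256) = (u - 1)/(u - 8)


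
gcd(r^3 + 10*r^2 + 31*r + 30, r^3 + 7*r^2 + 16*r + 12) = r^2 + 5*r + 6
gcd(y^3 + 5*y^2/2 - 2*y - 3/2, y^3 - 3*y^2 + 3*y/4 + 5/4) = y^2 - y/2 - 1/2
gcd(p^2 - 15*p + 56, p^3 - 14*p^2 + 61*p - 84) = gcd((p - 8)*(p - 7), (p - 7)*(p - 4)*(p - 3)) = p - 7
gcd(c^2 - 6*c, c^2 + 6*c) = c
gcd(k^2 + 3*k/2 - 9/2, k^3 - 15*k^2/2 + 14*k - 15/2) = k - 3/2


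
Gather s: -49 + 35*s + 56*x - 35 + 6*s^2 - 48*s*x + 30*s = 6*s^2 + s*(65 - 48*x) + 56*x - 84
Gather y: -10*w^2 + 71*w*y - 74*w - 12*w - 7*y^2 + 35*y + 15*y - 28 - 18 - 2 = -10*w^2 - 86*w - 7*y^2 + y*(71*w + 50) - 48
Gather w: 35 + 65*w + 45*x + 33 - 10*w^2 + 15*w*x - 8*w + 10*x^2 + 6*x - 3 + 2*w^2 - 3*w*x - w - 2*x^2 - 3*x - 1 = -8*w^2 + w*(12*x + 56) + 8*x^2 + 48*x + 64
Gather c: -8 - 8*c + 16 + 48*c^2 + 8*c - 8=48*c^2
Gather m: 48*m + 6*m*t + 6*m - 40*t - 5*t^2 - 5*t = m*(6*t + 54) - 5*t^2 - 45*t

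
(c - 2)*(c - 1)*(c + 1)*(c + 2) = c^4 - 5*c^2 + 4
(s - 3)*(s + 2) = s^2 - s - 6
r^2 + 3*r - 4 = (r - 1)*(r + 4)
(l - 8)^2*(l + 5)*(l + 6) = l^4 - 5*l^3 - 82*l^2 + 224*l + 1920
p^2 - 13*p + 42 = (p - 7)*(p - 6)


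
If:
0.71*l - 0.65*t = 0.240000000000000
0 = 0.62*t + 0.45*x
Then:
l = 0.338028169014085 - 0.664470695138573*x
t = -0.725806451612903*x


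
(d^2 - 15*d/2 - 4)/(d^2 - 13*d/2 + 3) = (2*d^2 - 15*d - 8)/(2*d^2 - 13*d + 6)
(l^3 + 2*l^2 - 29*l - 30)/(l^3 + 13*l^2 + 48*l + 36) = (l - 5)/(l + 6)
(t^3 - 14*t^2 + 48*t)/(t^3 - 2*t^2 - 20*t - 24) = t*(t - 8)/(t^2 + 4*t + 4)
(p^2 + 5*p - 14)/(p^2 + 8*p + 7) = (p - 2)/(p + 1)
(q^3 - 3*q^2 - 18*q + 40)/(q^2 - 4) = (q^2 - q - 20)/(q + 2)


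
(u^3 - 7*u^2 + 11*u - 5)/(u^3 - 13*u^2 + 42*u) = (u^3 - 7*u^2 + 11*u - 5)/(u*(u^2 - 13*u + 42))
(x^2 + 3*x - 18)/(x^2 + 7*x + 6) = (x - 3)/(x + 1)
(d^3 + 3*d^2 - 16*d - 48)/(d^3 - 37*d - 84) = (d - 4)/(d - 7)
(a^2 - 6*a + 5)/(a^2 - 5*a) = (a - 1)/a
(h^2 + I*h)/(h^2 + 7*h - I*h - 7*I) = h*(h + I)/(h^2 + h*(7 - I) - 7*I)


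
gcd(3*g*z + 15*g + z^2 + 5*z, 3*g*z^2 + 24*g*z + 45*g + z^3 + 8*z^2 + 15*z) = 3*g*z + 15*g + z^2 + 5*z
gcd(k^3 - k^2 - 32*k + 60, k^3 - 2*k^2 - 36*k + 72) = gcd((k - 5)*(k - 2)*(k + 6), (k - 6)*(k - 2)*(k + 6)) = k^2 + 4*k - 12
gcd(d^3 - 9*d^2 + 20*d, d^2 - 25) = d - 5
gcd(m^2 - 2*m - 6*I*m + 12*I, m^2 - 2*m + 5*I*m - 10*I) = m - 2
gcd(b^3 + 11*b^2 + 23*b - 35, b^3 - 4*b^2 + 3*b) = b - 1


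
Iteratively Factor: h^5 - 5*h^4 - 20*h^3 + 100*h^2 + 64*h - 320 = (h + 4)*(h^4 - 9*h^3 + 16*h^2 + 36*h - 80) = (h - 2)*(h + 4)*(h^3 - 7*h^2 + 2*h + 40) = (h - 2)*(h + 2)*(h + 4)*(h^2 - 9*h + 20) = (h - 4)*(h - 2)*(h + 2)*(h + 4)*(h - 5)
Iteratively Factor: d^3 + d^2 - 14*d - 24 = (d + 3)*(d^2 - 2*d - 8) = (d - 4)*(d + 3)*(d + 2)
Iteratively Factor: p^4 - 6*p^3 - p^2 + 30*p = (p - 3)*(p^3 - 3*p^2 - 10*p) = p*(p - 3)*(p^2 - 3*p - 10) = p*(p - 5)*(p - 3)*(p + 2)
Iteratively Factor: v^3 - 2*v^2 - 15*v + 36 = (v - 3)*(v^2 + v - 12) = (v - 3)^2*(v + 4)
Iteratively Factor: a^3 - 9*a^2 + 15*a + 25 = (a - 5)*(a^2 - 4*a - 5) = (a - 5)^2*(a + 1)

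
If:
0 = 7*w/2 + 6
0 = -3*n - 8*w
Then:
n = 32/7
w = -12/7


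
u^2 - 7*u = u*(u - 7)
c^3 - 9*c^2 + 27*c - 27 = (c - 3)^3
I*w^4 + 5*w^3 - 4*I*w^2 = w^2*(w - 4*I)*(I*w + 1)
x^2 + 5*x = x*(x + 5)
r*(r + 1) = r^2 + r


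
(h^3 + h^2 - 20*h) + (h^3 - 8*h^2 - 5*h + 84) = 2*h^3 - 7*h^2 - 25*h + 84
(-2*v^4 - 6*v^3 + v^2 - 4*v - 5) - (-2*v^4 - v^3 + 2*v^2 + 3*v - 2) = -5*v^3 - v^2 - 7*v - 3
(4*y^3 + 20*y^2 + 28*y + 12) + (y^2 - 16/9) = 4*y^3 + 21*y^2 + 28*y + 92/9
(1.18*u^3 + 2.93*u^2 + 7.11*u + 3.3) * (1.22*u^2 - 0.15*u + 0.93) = 1.4396*u^5 + 3.3976*u^4 + 9.3321*u^3 + 5.6844*u^2 + 6.1173*u + 3.069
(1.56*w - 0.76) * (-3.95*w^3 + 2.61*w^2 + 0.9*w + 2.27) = -6.162*w^4 + 7.0736*w^3 - 0.5796*w^2 + 2.8572*w - 1.7252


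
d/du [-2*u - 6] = -2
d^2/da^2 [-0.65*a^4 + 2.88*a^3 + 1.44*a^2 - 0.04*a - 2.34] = -7.8*a^2 + 17.28*a + 2.88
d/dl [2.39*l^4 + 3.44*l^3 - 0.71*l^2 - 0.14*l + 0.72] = 9.56*l^3 + 10.32*l^2 - 1.42*l - 0.14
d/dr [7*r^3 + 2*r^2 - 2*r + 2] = 21*r^2 + 4*r - 2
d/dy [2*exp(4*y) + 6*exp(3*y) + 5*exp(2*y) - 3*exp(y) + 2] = (8*exp(3*y) + 18*exp(2*y) + 10*exp(y) - 3)*exp(y)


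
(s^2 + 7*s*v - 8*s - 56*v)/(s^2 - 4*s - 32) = (s + 7*v)/(s + 4)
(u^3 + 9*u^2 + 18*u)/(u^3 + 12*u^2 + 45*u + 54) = u/(u + 3)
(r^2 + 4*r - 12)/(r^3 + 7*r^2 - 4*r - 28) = (r + 6)/(r^2 + 9*r + 14)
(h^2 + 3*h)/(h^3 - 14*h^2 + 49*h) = (h + 3)/(h^2 - 14*h + 49)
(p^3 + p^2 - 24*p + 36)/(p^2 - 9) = (p^2 + 4*p - 12)/(p + 3)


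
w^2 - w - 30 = (w - 6)*(w + 5)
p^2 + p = p*(p + 1)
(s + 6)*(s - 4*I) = s^2 + 6*s - 4*I*s - 24*I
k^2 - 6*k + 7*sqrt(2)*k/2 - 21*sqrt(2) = (k - 6)*(k + 7*sqrt(2)/2)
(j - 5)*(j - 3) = j^2 - 8*j + 15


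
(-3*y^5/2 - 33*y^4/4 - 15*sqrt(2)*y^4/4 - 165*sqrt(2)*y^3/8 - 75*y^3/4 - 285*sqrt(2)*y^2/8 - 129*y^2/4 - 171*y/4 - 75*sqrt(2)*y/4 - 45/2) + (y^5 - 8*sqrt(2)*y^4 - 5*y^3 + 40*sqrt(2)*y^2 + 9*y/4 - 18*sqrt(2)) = -y^5/2 - 47*sqrt(2)*y^4/4 - 33*y^4/4 - 165*sqrt(2)*y^3/8 - 95*y^3/4 - 129*y^2/4 + 35*sqrt(2)*y^2/8 - 81*y/2 - 75*sqrt(2)*y/4 - 18*sqrt(2) - 45/2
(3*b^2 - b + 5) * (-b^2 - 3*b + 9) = -3*b^4 - 8*b^3 + 25*b^2 - 24*b + 45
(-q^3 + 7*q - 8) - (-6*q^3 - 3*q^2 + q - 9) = 5*q^3 + 3*q^2 + 6*q + 1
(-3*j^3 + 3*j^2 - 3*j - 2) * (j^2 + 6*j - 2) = -3*j^5 - 15*j^4 + 21*j^3 - 26*j^2 - 6*j + 4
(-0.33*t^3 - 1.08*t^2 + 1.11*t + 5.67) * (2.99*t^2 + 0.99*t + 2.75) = -0.9867*t^5 - 3.5559*t^4 + 1.3422*t^3 + 15.0822*t^2 + 8.6658*t + 15.5925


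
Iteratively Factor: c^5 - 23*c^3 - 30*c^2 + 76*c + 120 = (c + 2)*(c^4 - 2*c^3 - 19*c^2 + 8*c + 60) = (c - 5)*(c + 2)*(c^3 + 3*c^2 - 4*c - 12) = (c - 5)*(c + 2)^2*(c^2 + c - 6) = (c - 5)*(c - 2)*(c + 2)^2*(c + 3)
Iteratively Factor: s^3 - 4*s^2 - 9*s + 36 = (s - 4)*(s^2 - 9) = (s - 4)*(s - 3)*(s + 3)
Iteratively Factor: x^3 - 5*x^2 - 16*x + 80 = (x + 4)*(x^2 - 9*x + 20) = (x - 5)*(x + 4)*(x - 4)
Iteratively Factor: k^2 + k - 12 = (k + 4)*(k - 3)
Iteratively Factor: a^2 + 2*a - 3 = (a + 3)*(a - 1)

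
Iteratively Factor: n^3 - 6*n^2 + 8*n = (n)*(n^2 - 6*n + 8) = n*(n - 4)*(n - 2)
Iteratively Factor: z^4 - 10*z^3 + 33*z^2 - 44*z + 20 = (z - 2)*(z^3 - 8*z^2 + 17*z - 10) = (z - 2)^2*(z^2 - 6*z + 5) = (z - 2)^2*(z - 1)*(z - 5)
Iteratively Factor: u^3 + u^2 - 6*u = (u + 3)*(u^2 - 2*u) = u*(u + 3)*(u - 2)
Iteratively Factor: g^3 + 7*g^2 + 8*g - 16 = (g + 4)*(g^2 + 3*g - 4) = (g + 4)^2*(g - 1)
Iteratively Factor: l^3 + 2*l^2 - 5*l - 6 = (l + 3)*(l^2 - l - 2) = (l + 1)*(l + 3)*(l - 2)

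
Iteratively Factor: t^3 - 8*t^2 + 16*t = (t - 4)*(t^2 - 4*t) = (t - 4)^2*(t)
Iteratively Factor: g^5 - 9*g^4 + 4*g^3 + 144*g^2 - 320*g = (g)*(g^4 - 9*g^3 + 4*g^2 + 144*g - 320) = g*(g - 5)*(g^3 - 4*g^2 - 16*g + 64) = g*(g - 5)*(g - 4)*(g^2 - 16) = g*(g - 5)*(g - 4)*(g + 4)*(g - 4)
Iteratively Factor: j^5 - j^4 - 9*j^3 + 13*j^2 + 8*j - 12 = (j - 1)*(j^4 - 9*j^2 + 4*j + 12) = (j - 2)*(j - 1)*(j^3 + 2*j^2 - 5*j - 6) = (j - 2)*(j - 1)*(j + 3)*(j^2 - j - 2) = (j - 2)^2*(j - 1)*(j + 3)*(j + 1)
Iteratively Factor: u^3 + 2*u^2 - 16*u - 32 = (u + 2)*(u^2 - 16) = (u + 2)*(u + 4)*(u - 4)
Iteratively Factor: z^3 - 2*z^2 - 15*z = (z + 3)*(z^2 - 5*z) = z*(z + 3)*(z - 5)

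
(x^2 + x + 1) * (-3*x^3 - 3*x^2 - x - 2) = -3*x^5 - 6*x^4 - 7*x^3 - 6*x^2 - 3*x - 2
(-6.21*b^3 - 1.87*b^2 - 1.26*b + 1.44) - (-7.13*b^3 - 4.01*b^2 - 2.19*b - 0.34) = 0.92*b^3 + 2.14*b^2 + 0.93*b + 1.78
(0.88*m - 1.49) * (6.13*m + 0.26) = 5.3944*m^2 - 8.9049*m - 0.3874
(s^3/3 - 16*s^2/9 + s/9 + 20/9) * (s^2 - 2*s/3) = s^5/3 - 2*s^4 + 35*s^3/27 + 58*s^2/27 - 40*s/27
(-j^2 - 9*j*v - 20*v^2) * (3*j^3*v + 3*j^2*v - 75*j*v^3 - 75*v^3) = -3*j^5*v - 27*j^4*v^2 - 3*j^4*v + 15*j^3*v^3 - 27*j^3*v^2 + 675*j^2*v^4 + 15*j^2*v^3 + 1500*j*v^5 + 675*j*v^4 + 1500*v^5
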